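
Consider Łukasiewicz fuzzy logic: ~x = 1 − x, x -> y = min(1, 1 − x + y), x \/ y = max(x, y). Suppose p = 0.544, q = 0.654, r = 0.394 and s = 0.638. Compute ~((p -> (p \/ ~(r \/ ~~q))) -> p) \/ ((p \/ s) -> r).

~q = 1 − 0.654 = 0.346
~~q = 1 − 0.346 = 0.654
r \/ ~~q = max(0.394, 0.654) = 0.654
~(r \/ ~~q) = 1 − 0.654 = 0.346
p \/ ~(r \/ ~~q) = max(0.544, 0.346) = 0.544
p -> (p \/ ~(r \/ ~~q)) = min(1, 1 − 0.544 + 0.544) = min(1, 1.000) = 1.000
(p -> (p \/ ~(r \/ ~~q))) -> p = min(1, 1 − 1.000 + 0.544) = min(1, 0.544) = 0.544
~((p -> (p \/ ~(r \/ ~~q))) -> p) = 1 − 0.544 = 0.456
p \/ s = max(0.544, 0.638) = 0.638
(p \/ s) -> r = min(1, 1 − 0.638 + 0.394) = min(1, 0.756) = 0.756
~((p -> (p \/ ~(r \/ ~~q))) -> p) \/ ((p \/ s) -> r) = max(0.456, 0.756) = 0.756

0.756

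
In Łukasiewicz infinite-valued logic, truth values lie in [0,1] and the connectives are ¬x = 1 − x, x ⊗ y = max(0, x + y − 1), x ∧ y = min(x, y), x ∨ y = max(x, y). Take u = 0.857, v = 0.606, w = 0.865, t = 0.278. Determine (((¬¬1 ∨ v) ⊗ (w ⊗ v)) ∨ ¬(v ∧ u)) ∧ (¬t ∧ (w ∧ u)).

¬1 = 1 − 1.000 = 0.000
¬¬1 = 1 − 0.000 = 1.000
¬¬1 ∨ v = max(1.000, 0.606) = 1.000
w ⊗ v = max(0, 0.865 + 0.606 − 1) = max(0, 0.471) = 0.471
(¬¬1 ∨ v) ⊗ (w ⊗ v) = max(0, 1.000 + 0.471 − 1) = max(0, 0.471) = 0.471
v ∧ u = min(0.606, 0.857) = 0.606
¬(v ∧ u) = 1 − 0.606 = 0.394
((¬¬1 ∨ v) ⊗ (w ⊗ v)) ∨ ¬(v ∧ u) = max(0.471, 0.394) = 0.471
¬t = 1 − 0.278 = 0.722
w ∧ u = min(0.865, 0.857) = 0.857
¬t ∧ (w ∧ u) = min(0.722, 0.857) = 0.722
(((¬¬1 ∨ v) ⊗ (w ⊗ v)) ∨ ¬(v ∧ u)) ∧ (¬t ∧ (w ∧ u)) = min(0.471, 0.722) = 0.471

0.471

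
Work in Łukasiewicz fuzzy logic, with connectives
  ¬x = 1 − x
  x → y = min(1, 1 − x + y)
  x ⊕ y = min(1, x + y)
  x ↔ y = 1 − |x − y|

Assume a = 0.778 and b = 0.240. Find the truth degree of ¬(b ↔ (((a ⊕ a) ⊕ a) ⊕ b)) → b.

a ⊕ a = min(1, 0.778 + 0.778) = min(1, 1.556) = 1.000
(a ⊕ a) ⊕ a = min(1, 1.000 + 0.778) = min(1, 1.778) = 1.000
((a ⊕ a) ⊕ a) ⊕ b = min(1, 1.000 + 0.240) = min(1, 1.240) = 1.000
b ↔ (((a ⊕ a) ⊕ a) ⊕ b) = 1 − |0.240 − 1.000| = 1 − 0.760 = 0.240
¬(b ↔ (((a ⊕ a) ⊕ a) ⊕ b)) = 1 − 0.240 = 0.760
¬(b ↔ (((a ⊕ a) ⊕ a) ⊕ b)) → b = min(1, 1 − 0.760 + 0.240) = min(1, 0.480) = 0.480

0.480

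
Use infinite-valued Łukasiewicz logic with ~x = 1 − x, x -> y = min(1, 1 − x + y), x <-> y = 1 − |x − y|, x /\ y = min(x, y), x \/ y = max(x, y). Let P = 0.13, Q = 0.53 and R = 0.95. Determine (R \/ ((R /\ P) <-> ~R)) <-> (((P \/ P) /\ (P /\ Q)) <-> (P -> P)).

R /\ P = min(0.95, 0.13) = 0.13
~R = 1 − 0.95 = 0.05
(R /\ P) <-> ~R = 1 − |0.13 − 0.05| = 1 − 0.08 = 0.92
R \/ ((R /\ P) <-> ~R) = max(0.95, 0.92) = 0.95
P \/ P = max(0.13, 0.13) = 0.13
P /\ Q = min(0.13, 0.53) = 0.13
(P \/ P) /\ (P /\ Q) = min(0.13, 0.13) = 0.13
P -> P = min(1, 1 − 0.13 + 0.13) = min(1, 1.00) = 1.00
((P \/ P) /\ (P /\ Q)) <-> (P -> P) = 1 − |0.13 − 1.00| = 1 − 0.87 = 0.13
(R \/ ((R /\ P) <-> ~R)) <-> (((P \/ P) /\ (P /\ Q)) <-> (P -> P)) = 1 − |0.95 − 0.13| = 1 − 0.82 = 0.18

0.18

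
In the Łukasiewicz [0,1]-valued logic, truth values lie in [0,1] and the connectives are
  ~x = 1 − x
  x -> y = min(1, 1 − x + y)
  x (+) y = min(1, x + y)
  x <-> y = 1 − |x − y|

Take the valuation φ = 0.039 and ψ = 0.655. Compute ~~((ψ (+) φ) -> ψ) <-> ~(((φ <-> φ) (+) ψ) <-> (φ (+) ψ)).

0.345

ψ (+) φ = min(1, 0.655 + 0.039) = min(1, 0.694) = 0.694
(ψ (+) φ) -> ψ = min(1, 1 − 0.694 + 0.655) = min(1, 0.961) = 0.961
~((ψ (+) φ) -> ψ) = 1 − 0.961 = 0.039
~~((ψ (+) φ) -> ψ) = 1 − 0.039 = 0.961
φ <-> φ = 1 − |0.039 − 0.039| = 1 − 0.000 = 1.000
(φ <-> φ) (+) ψ = min(1, 1.000 + 0.655) = min(1, 1.655) = 1.000
φ (+) ψ = min(1, 0.039 + 0.655) = min(1, 0.694) = 0.694
((φ <-> φ) (+) ψ) <-> (φ (+) ψ) = 1 − |1.000 − 0.694| = 1 − 0.306 = 0.694
~(((φ <-> φ) (+) ψ) <-> (φ (+) ψ)) = 1 − 0.694 = 0.306
~~((ψ (+) φ) -> ψ) <-> ~(((φ <-> φ) (+) ψ) <-> (φ (+) ψ)) = 1 − |0.961 − 0.306| = 1 − 0.655 = 0.345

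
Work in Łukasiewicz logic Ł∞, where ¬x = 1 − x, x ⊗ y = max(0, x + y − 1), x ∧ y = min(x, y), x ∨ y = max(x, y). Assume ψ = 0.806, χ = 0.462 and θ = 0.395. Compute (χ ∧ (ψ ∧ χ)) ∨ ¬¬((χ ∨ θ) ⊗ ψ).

ψ ∧ χ = min(0.806, 0.462) = 0.462
χ ∧ (ψ ∧ χ) = min(0.462, 0.462) = 0.462
χ ∨ θ = max(0.462, 0.395) = 0.462
(χ ∨ θ) ⊗ ψ = max(0, 0.462 + 0.806 − 1) = max(0, 0.268) = 0.268
¬((χ ∨ θ) ⊗ ψ) = 1 − 0.268 = 0.732
¬¬((χ ∨ θ) ⊗ ψ) = 1 − 0.732 = 0.268
(χ ∧ (ψ ∧ χ)) ∨ ¬¬((χ ∨ θ) ⊗ ψ) = max(0.462, 0.268) = 0.462

0.462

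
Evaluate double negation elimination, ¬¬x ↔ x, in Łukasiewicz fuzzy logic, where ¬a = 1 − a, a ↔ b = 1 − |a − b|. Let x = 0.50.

1.00

¬x = 1 − 0.50 = 0.50
¬¬x = 1 − 0.50 = 0.50
¬¬x ↔ x = 1 − |0.50 − 0.50| = 1 − 0.00 = 1.00
(As expected: always 1 in Ł∞ since negation is involutive.)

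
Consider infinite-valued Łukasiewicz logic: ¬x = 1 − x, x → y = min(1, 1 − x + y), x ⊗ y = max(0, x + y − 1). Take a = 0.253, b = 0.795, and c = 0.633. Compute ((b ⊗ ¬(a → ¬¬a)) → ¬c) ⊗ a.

¬a = 1 − 0.253 = 0.747
¬¬a = 1 − 0.747 = 0.253
a → ¬¬a = min(1, 1 − 0.253 + 0.253) = min(1, 1.000) = 1.000
¬(a → ¬¬a) = 1 − 1.000 = 0.000
b ⊗ ¬(a → ¬¬a) = max(0, 0.795 + 0.000 − 1) = max(0, -0.205) = 0.000
¬c = 1 − 0.633 = 0.367
(b ⊗ ¬(a → ¬¬a)) → ¬c = min(1, 1 − 0.000 + 0.367) = min(1, 1.367) = 1.000
((b ⊗ ¬(a → ¬¬a)) → ¬c) ⊗ a = max(0, 1.000 + 0.253 − 1) = max(0, 0.253) = 0.253

0.253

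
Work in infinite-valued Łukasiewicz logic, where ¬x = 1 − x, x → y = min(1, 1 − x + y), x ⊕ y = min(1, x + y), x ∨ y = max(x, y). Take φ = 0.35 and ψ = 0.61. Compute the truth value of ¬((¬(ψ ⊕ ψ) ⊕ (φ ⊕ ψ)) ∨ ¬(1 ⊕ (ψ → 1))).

ψ ⊕ ψ = min(1, 0.61 + 0.61) = min(1, 1.22) = 1.00
¬(ψ ⊕ ψ) = 1 − 1.00 = 0.00
φ ⊕ ψ = min(1, 0.35 + 0.61) = min(1, 0.96) = 0.96
¬(ψ ⊕ ψ) ⊕ (φ ⊕ ψ) = min(1, 0.00 + 0.96) = min(1, 0.96) = 0.96
ψ → 1 = min(1, 1 − 0.61 + 1.00) = min(1, 1.39) = 1.00
1 ⊕ (ψ → 1) = min(1, 1.00 + 1.00) = min(1, 2.00) = 1.00
¬(1 ⊕ (ψ → 1)) = 1 − 1.00 = 0.00
(¬(ψ ⊕ ψ) ⊕ (φ ⊕ ψ)) ∨ ¬(1 ⊕ (ψ → 1)) = max(0.96, 0.00) = 0.96
¬((¬(ψ ⊕ ψ) ⊕ (φ ⊕ ψ)) ∨ ¬(1 ⊕ (ψ → 1))) = 1 − 0.96 = 0.04

0.04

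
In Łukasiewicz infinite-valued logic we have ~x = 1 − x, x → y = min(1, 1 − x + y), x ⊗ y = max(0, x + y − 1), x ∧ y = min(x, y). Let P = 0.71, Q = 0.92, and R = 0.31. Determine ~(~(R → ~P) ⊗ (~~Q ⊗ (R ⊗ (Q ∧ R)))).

~P = 1 − 0.71 = 0.29
R → ~P = min(1, 1 − 0.31 + 0.29) = min(1, 0.98) = 0.98
~(R → ~P) = 1 − 0.98 = 0.02
~Q = 1 − 0.92 = 0.08
~~Q = 1 − 0.08 = 0.92
Q ∧ R = min(0.92, 0.31) = 0.31
R ⊗ (Q ∧ R) = max(0, 0.31 + 0.31 − 1) = max(0, -0.38) = 0.00
~~Q ⊗ (R ⊗ (Q ∧ R)) = max(0, 0.92 + 0.00 − 1) = max(0, -0.08) = 0.00
~(R → ~P) ⊗ (~~Q ⊗ (R ⊗ (Q ∧ R))) = max(0, 0.02 + 0.00 − 1) = max(0, -0.98) = 0.00
~(~(R → ~P) ⊗ (~~Q ⊗ (R ⊗ (Q ∧ R)))) = 1 − 0.00 = 1.00

1.00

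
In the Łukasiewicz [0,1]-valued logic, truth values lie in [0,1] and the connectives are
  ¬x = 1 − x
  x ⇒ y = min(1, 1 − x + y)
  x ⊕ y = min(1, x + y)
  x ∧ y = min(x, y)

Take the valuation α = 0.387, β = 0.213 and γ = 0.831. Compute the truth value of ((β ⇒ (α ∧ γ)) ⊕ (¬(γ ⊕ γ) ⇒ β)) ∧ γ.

0.831

α ∧ γ = min(0.387, 0.831) = 0.387
β ⇒ (α ∧ γ) = min(1, 1 − 0.213 + 0.387) = min(1, 1.174) = 1.000
γ ⊕ γ = min(1, 0.831 + 0.831) = min(1, 1.662) = 1.000
¬(γ ⊕ γ) = 1 − 1.000 = 0.000
¬(γ ⊕ γ) ⇒ β = min(1, 1 − 0.000 + 0.213) = min(1, 1.213) = 1.000
(β ⇒ (α ∧ γ)) ⊕ (¬(γ ⊕ γ) ⇒ β) = min(1, 1.000 + 1.000) = min(1, 2.000) = 1.000
((β ⇒ (α ∧ γ)) ⊕ (¬(γ ⊕ γ) ⇒ β)) ∧ γ = min(1.000, 0.831) = 0.831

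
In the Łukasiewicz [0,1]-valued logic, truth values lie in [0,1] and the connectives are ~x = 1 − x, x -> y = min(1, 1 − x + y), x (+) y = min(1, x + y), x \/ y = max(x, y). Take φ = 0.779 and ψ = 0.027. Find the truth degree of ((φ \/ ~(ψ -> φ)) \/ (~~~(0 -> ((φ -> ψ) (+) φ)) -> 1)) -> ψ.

0.027

ψ -> φ = min(1, 1 − 0.027 + 0.779) = min(1, 1.752) = 1.000
~(ψ -> φ) = 1 − 1.000 = 0.000
φ \/ ~(ψ -> φ) = max(0.779, 0.000) = 0.779
φ -> ψ = min(1, 1 − 0.779 + 0.027) = min(1, 0.248) = 0.248
(φ -> ψ) (+) φ = min(1, 0.248 + 0.779) = min(1, 1.027) = 1.000
0 -> ((φ -> ψ) (+) φ) = min(1, 1 − 0.000 + 1.000) = min(1, 2.000) = 1.000
~(0 -> ((φ -> ψ) (+) φ)) = 1 − 1.000 = 0.000
~~(0 -> ((φ -> ψ) (+) φ)) = 1 − 0.000 = 1.000
~~~(0 -> ((φ -> ψ) (+) φ)) = 1 − 1.000 = 0.000
~~~(0 -> ((φ -> ψ) (+) φ)) -> 1 = min(1, 1 − 0.000 + 1.000) = min(1, 2.000) = 1.000
(φ \/ ~(ψ -> φ)) \/ (~~~(0 -> ((φ -> ψ) (+) φ)) -> 1) = max(0.779, 1.000) = 1.000
((φ \/ ~(ψ -> φ)) \/ (~~~(0 -> ((φ -> ψ) (+) φ)) -> 1)) -> ψ = min(1, 1 − 1.000 + 0.027) = min(1, 0.027) = 0.027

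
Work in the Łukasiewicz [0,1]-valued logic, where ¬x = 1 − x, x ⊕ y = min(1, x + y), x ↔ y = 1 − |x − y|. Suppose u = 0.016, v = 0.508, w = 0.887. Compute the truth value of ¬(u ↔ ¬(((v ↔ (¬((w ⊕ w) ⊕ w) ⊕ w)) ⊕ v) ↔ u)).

w ⊕ w = min(1, 0.887 + 0.887) = min(1, 1.774) = 1.000
(w ⊕ w) ⊕ w = min(1, 1.000 + 0.887) = min(1, 1.887) = 1.000
¬((w ⊕ w) ⊕ w) = 1 − 1.000 = 0.000
¬((w ⊕ w) ⊕ w) ⊕ w = min(1, 0.000 + 0.887) = min(1, 0.887) = 0.887
v ↔ (¬((w ⊕ w) ⊕ w) ⊕ w) = 1 − |0.508 − 0.887| = 1 − 0.379 = 0.621
(v ↔ (¬((w ⊕ w) ⊕ w) ⊕ w)) ⊕ v = min(1, 0.621 + 0.508) = min(1, 1.129) = 1.000
((v ↔ (¬((w ⊕ w) ⊕ w) ⊕ w)) ⊕ v) ↔ u = 1 − |1.000 − 0.016| = 1 − 0.984 = 0.016
¬(((v ↔ (¬((w ⊕ w) ⊕ w) ⊕ w)) ⊕ v) ↔ u) = 1 − 0.016 = 0.984
u ↔ ¬(((v ↔ (¬((w ⊕ w) ⊕ w) ⊕ w)) ⊕ v) ↔ u) = 1 − |0.016 − 0.984| = 1 − 0.968 = 0.032
¬(u ↔ ¬(((v ↔ (¬((w ⊕ w) ⊕ w) ⊕ w)) ⊕ v) ↔ u)) = 1 − 0.032 = 0.968

0.968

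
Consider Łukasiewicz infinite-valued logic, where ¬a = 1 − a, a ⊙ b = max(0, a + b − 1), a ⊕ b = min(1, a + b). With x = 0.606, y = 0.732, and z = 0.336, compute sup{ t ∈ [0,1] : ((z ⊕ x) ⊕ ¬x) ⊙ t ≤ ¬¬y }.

0.732

z ⊕ x = min(1, 0.336 + 0.606) = min(1, 0.942) = 0.942
¬x = 1 − 0.606 = 0.394
(z ⊕ x) ⊕ ¬x = min(1, 0.942 + 0.394) = min(1, 1.336) = 1.000
So the left factor is (z ⊕ x) ⊕ ¬x = 1.000.
¬y = 1 − 0.732 = 0.268
¬¬y = 1 − 0.268 = 0.732
So the right-hand bound is ¬¬y = 0.732.
The residuum of the Łukasiewicz t-norm gives the supremum: min(1, 1 − 1.000 + 0.732).
1 − 1.000 + 0.732 = 0.732, so t = min(1, 0.732) = 0.732.
Check: 1.000 ⊙ 0.732 = max(0, 0.732) = 0.732 ≤ 0.732.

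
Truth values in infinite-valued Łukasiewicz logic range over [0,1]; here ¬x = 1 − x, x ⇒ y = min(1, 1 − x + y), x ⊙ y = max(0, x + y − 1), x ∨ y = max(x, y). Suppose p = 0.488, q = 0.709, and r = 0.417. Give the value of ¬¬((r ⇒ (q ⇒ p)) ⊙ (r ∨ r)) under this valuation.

0.417

q ⇒ p = min(1, 1 − 0.709 + 0.488) = min(1, 0.779) = 0.779
r ⇒ (q ⇒ p) = min(1, 1 − 0.417 + 0.779) = min(1, 1.362) = 1.000
r ∨ r = max(0.417, 0.417) = 0.417
(r ⇒ (q ⇒ p)) ⊙ (r ∨ r) = max(0, 1.000 + 0.417 − 1) = max(0, 0.417) = 0.417
¬((r ⇒ (q ⇒ p)) ⊙ (r ∨ r)) = 1 − 0.417 = 0.583
¬¬((r ⇒ (q ⇒ p)) ⊙ (r ∨ r)) = 1 − 0.583 = 0.417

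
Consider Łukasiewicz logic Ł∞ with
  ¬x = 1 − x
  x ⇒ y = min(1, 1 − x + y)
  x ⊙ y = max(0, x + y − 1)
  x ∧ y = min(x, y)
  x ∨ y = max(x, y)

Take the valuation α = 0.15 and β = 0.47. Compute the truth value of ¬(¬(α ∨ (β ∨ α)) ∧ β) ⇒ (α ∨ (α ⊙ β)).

β ∨ α = max(0.47, 0.15) = 0.47
α ∨ (β ∨ α) = max(0.15, 0.47) = 0.47
¬(α ∨ (β ∨ α)) = 1 − 0.47 = 0.53
¬(α ∨ (β ∨ α)) ∧ β = min(0.53, 0.47) = 0.47
¬(¬(α ∨ (β ∨ α)) ∧ β) = 1 − 0.47 = 0.53
α ⊙ β = max(0, 0.15 + 0.47 − 1) = max(0, -0.38) = 0.00
α ∨ (α ⊙ β) = max(0.15, 0.00) = 0.15
¬(¬(α ∨ (β ∨ α)) ∧ β) ⇒ (α ∨ (α ⊙ β)) = min(1, 1 − 0.53 + 0.15) = min(1, 0.62) = 0.62

0.62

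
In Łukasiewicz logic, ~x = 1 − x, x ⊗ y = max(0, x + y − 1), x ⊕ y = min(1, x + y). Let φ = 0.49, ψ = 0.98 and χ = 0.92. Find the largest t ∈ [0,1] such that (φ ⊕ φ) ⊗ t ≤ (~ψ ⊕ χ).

φ ⊕ φ = min(1, 0.49 + 0.49) = min(1, 0.98) = 0.98
So the left factor is φ ⊕ φ = 0.98.
~ψ = 1 − 0.98 = 0.02
~ψ ⊕ χ = min(1, 0.02 + 0.92) = min(1, 0.94) = 0.94
So the right-hand bound is ~ψ ⊕ χ = 0.94.
The residuum of the Łukasiewicz t-norm gives the supremum: min(1, 1 − 0.98 + 0.94).
1 − 0.98 + 0.94 = 0.96, so t = min(1, 0.96) = 0.96.
Check: 0.98 ⊗ 0.96 = max(0, 0.94) = 0.94 ≤ 0.94.

0.96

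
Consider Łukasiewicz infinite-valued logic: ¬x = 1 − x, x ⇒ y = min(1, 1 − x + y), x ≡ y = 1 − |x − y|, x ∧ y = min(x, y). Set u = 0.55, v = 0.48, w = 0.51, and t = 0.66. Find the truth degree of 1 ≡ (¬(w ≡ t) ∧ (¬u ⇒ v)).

0.15

w ≡ t = 1 − |0.51 − 0.66| = 1 − 0.15 = 0.85
¬(w ≡ t) = 1 − 0.85 = 0.15
¬u = 1 − 0.55 = 0.45
¬u ⇒ v = min(1, 1 − 0.45 + 0.48) = min(1, 1.03) = 1.00
¬(w ≡ t) ∧ (¬u ⇒ v) = min(0.15, 1.00) = 0.15
1 ≡ (¬(w ≡ t) ∧ (¬u ⇒ v)) = 1 − |1.00 − 0.15| = 1 − 0.85 = 0.15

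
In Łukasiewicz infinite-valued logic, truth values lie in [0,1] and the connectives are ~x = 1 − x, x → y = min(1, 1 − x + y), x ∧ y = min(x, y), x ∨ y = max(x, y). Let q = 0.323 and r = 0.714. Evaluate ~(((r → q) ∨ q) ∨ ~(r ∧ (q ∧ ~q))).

0.323

r → q = min(1, 1 − 0.714 + 0.323) = min(1, 0.609) = 0.609
(r → q) ∨ q = max(0.609, 0.323) = 0.609
~q = 1 − 0.323 = 0.677
q ∧ ~q = min(0.323, 0.677) = 0.323
r ∧ (q ∧ ~q) = min(0.714, 0.323) = 0.323
~(r ∧ (q ∧ ~q)) = 1 − 0.323 = 0.677
((r → q) ∨ q) ∨ ~(r ∧ (q ∧ ~q)) = max(0.609, 0.677) = 0.677
~(((r → q) ∨ q) ∨ ~(r ∧ (q ∧ ~q))) = 1 − 0.677 = 0.323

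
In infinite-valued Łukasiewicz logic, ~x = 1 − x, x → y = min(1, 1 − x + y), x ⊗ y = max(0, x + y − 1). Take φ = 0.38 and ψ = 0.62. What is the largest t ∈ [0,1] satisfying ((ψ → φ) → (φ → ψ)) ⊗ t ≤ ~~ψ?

ψ → φ = min(1, 1 − 0.62 + 0.38) = min(1, 0.76) = 0.76
φ → ψ = min(1, 1 − 0.38 + 0.62) = min(1, 1.24) = 1.00
(ψ → φ) → (φ → ψ) = min(1, 1 − 0.76 + 1.00) = min(1, 1.24) = 1.00
So the left factor is (ψ → φ) → (φ → ψ) = 1.00.
~ψ = 1 − 0.62 = 0.38
~~ψ = 1 − 0.38 = 0.62
So the right-hand bound is ~~ψ = 0.62.
The residuum of the Łukasiewicz t-norm gives the supremum: min(1, 1 − 1.00 + 0.62).
1 − 1.00 + 0.62 = 0.62, so t = min(1, 0.62) = 0.62.
Check: 1.00 ⊗ 0.62 = max(0, 0.62) = 0.62 ≤ 0.62.

0.62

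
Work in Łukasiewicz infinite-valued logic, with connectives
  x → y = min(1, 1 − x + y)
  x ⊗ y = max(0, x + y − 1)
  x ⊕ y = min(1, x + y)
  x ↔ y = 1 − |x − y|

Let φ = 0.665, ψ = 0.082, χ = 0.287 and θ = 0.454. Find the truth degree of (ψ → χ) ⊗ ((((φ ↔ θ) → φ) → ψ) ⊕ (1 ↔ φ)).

0.871

ψ → χ = min(1, 1 − 0.082 + 0.287) = min(1, 1.205) = 1.000
φ ↔ θ = 1 − |0.665 − 0.454| = 1 − 0.211 = 0.789
(φ ↔ θ) → φ = min(1, 1 − 0.789 + 0.665) = min(1, 0.876) = 0.876
((φ ↔ θ) → φ) → ψ = min(1, 1 − 0.876 + 0.082) = min(1, 0.206) = 0.206
1 ↔ φ = 1 − |1.000 − 0.665| = 1 − 0.335 = 0.665
(((φ ↔ θ) → φ) → ψ) ⊕ (1 ↔ φ) = min(1, 0.206 + 0.665) = min(1, 0.871) = 0.871
(ψ → χ) ⊗ ((((φ ↔ θ) → φ) → ψ) ⊕ (1 ↔ φ)) = max(0, 1.000 + 0.871 − 1) = max(0, 0.871) = 0.871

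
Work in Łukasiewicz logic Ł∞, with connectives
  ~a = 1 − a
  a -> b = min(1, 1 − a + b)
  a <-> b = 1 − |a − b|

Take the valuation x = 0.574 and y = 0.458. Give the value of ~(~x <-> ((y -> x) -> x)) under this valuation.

~x = 1 − 0.574 = 0.426
y -> x = min(1, 1 − 0.458 + 0.574) = min(1, 1.116) = 1.000
(y -> x) -> x = min(1, 1 − 1.000 + 0.574) = min(1, 0.574) = 0.574
~x <-> ((y -> x) -> x) = 1 − |0.426 − 0.574| = 1 − 0.148 = 0.852
~(~x <-> ((y -> x) -> x)) = 1 − 0.852 = 0.148

0.148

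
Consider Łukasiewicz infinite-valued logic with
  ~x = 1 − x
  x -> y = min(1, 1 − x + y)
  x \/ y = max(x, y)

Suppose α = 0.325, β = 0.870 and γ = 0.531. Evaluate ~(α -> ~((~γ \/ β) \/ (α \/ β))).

~γ = 1 − 0.531 = 0.469
~γ \/ β = max(0.469, 0.870) = 0.870
α \/ β = max(0.325, 0.870) = 0.870
(~γ \/ β) \/ (α \/ β) = max(0.870, 0.870) = 0.870
~((~γ \/ β) \/ (α \/ β)) = 1 − 0.870 = 0.130
α -> ~((~γ \/ β) \/ (α \/ β)) = min(1, 1 − 0.325 + 0.130) = min(1, 0.805) = 0.805
~(α -> ~((~γ \/ β) \/ (α \/ β))) = 1 − 0.805 = 0.195

0.195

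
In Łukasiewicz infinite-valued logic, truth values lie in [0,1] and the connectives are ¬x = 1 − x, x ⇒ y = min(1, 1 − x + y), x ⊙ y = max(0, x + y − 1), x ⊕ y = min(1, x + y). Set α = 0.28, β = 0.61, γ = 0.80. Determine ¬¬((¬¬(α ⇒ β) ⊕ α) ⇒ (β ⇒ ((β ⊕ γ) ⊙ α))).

0.67

α ⇒ β = min(1, 1 − 0.28 + 0.61) = min(1, 1.33) = 1.00
¬(α ⇒ β) = 1 − 1.00 = 0.00
¬¬(α ⇒ β) = 1 − 0.00 = 1.00
¬¬(α ⇒ β) ⊕ α = min(1, 1.00 + 0.28) = min(1, 1.28) = 1.00
β ⊕ γ = min(1, 0.61 + 0.80) = min(1, 1.41) = 1.00
(β ⊕ γ) ⊙ α = max(0, 1.00 + 0.28 − 1) = max(0, 0.28) = 0.28
β ⇒ ((β ⊕ γ) ⊙ α) = min(1, 1 − 0.61 + 0.28) = min(1, 0.67) = 0.67
(¬¬(α ⇒ β) ⊕ α) ⇒ (β ⇒ ((β ⊕ γ) ⊙ α)) = min(1, 1 − 1.00 + 0.67) = min(1, 0.67) = 0.67
¬((¬¬(α ⇒ β) ⊕ α) ⇒ (β ⇒ ((β ⊕ γ) ⊙ α))) = 1 − 0.67 = 0.33
¬¬((¬¬(α ⇒ β) ⊕ α) ⇒ (β ⇒ ((β ⊕ γ) ⊙ α))) = 1 − 0.33 = 0.67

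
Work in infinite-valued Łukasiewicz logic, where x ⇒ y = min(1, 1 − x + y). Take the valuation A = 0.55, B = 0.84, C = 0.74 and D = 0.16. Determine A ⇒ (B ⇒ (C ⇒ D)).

C ⇒ D = min(1, 1 − 0.74 + 0.16) = min(1, 0.42) = 0.42
B ⇒ (C ⇒ D) = min(1, 1 − 0.84 + 0.42) = min(1, 0.58) = 0.58
A ⇒ (B ⇒ (C ⇒ D)) = min(1, 1 − 0.55 + 0.58) = min(1, 1.03) = 1.00

1.00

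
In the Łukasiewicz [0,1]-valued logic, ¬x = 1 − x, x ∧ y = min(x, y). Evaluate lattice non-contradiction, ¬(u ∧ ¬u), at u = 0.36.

0.64

¬u = 1 − 0.36 = 0.64
u ∧ ¬u = min(0.36, 0.64) = 0.36
¬(u ∧ ¬u) = 1 − 0.36 = 0.64
(The value 0.64 < 1 shows this instance is not satisfied; not a Ł∞-tautology — its value is 1 − min(a, 1−a).)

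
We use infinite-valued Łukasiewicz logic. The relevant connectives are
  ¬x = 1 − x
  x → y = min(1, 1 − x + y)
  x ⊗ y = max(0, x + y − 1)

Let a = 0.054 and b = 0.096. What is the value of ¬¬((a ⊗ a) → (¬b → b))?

a ⊗ a = max(0, 0.054 + 0.054 − 1) = max(0, -0.892) = 0.000
¬b = 1 − 0.096 = 0.904
¬b → b = min(1, 1 − 0.904 + 0.096) = min(1, 0.192) = 0.192
(a ⊗ a) → (¬b → b) = min(1, 1 − 0.000 + 0.192) = min(1, 1.192) = 1.000
¬((a ⊗ a) → (¬b → b)) = 1 − 1.000 = 0.000
¬¬((a ⊗ a) → (¬b → b)) = 1 − 0.000 = 1.000

1.000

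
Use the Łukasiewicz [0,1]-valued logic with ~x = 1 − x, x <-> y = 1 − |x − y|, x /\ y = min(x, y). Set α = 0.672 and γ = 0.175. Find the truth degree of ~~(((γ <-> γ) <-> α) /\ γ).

γ <-> γ = 1 − |0.175 − 0.175| = 1 − 0.000 = 1.000
(γ <-> γ) <-> α = 1 − |1.000 − 0.672| = 1 − 0.328 = 0.672
((γ <-> γ) <-> α) /\ γ = min(0.672, 0.175) = 0.175
~(((γ <-> γ) <-> α) /\ γ) = 1 − 0.175 = 0.825
~~(((γ <-> γ) <-> α) /\ γ) = 1 − 0.825 = 0.175

0.175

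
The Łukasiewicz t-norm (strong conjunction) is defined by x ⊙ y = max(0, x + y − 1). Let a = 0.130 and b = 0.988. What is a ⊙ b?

a ⊙ b = max(0, 0.130 + 0.988 − 1) = max(0, 0.118) = 0.118
For comparison, the Gödel (minimum) t-norm min(x, y) would give 0.130.

0.118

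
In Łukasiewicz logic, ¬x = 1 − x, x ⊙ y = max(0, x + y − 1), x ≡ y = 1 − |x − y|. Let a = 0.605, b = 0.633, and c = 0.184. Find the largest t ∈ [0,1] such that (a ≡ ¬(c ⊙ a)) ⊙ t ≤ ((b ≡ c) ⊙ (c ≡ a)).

c ⊙ a = max(0, 0.184 + 0.605 − 1) = max(0, -0.211) = 0.000
¬(c ⊙ a) = 1 − 0.000 = 1.000
a ≡ ¬(c ⊙ a) = 1 − |0.605 − 1.000| = 1 − 0.395 = 0.605
So the left factor is a ≡ ¬(c ⊙ a) = 0.605.
b ≡ c = 1 − |0.633 − 0.184| = 1 − 0.449 = 0.551
c ≡ a = 1 − |0.184 − 0.605| = 1 − 0.421 = 0.579
(b ≡ c) ⊙ (c ≡ a) = max(0, 0.551 + 0.579 − 1) = max(0, 0.130) = 0.130
So the right-hand bound is (b ≡ c) ⊙ (c ≡ a) = 0.130.
The residuum of the Łukasiewicz t-norm gives the supremum: min(1, 1 − 0.605 + 0.130).
1 − 0.605 + 0.130 = 0.525, so t = min(1, 0.525) = 0.525.
Check: 0.605 ⊙ 0.525 = max(0, 0.130) = 0.130 ≤ 0.130.

0.525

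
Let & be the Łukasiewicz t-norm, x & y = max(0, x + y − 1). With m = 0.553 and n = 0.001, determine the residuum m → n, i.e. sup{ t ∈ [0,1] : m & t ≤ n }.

0.448

The residuum of the Łukasiewicz t-norm gives the supremum: min(1, 1 − 0.553 + 0.001).
1 − 0.553 + 0.001 = 0.448, so t = min(1, 0.448) = 0.448.
Check: 0.553 & 0.448 = max(0, 0.001) = 0.001 ≤ 0.001.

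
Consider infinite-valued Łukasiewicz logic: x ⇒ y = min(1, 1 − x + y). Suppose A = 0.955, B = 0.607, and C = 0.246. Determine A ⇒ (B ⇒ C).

B ⇒ C = min(1, 1 − 0.607 + 0.246) = min(1, 0.639) = 0.639
A ⇒ (B ⇒ C) = min(1, 1 − 0.955 + 0.639) = min(1, 0.684) = 0.684

0.684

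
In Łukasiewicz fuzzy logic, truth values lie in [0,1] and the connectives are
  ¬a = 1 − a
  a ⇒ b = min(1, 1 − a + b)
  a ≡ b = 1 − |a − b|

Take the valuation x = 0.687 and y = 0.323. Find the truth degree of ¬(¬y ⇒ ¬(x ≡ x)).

¬y = 1 − 0.323 = 0.677
x ≡ x = 1 − |0.687 − 0.687| = 1 − 0.000 = 1.000
¬(x ≡ x) = 1 − 1.000 = 0.000
¬y ⇒ ¬(x ≡ x) = min(1, 1 − 0.677 + 0.000) = min(1, 0.323) = 0.323
¬(¬y ⇒ ¬(x ≡ x)) = 1 − 0.323 = 0.677

0.677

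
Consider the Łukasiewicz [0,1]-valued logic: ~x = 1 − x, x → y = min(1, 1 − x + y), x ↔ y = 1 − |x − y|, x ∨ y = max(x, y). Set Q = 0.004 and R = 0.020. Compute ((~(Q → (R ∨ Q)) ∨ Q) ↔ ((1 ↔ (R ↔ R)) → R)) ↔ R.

0.036

R ∨ Q = max(0.020, 0.004) = 0.020
Q → (R ∨ Q) = min(1, 1 − 0.004 + 0.020) = min(1, 1.016) = 1.000
~(Q → (R ∨ Q)) = 1 − 1.000 = 0.000
~(Q → (R ∨ Q)) ∨ Q = max(0.000, 0.004) = 0.004
R ↔ R = 1 − |0.020 − 0.020| = 1 − 0.000 = 1.000
1 ↔ (R ↔ R) = 1 − |1.000 − 1.000| = 1 − 0.000 = 1.000
(1 ↔ (R ↔ R)) → R = min(1, 1 − 1.000 + 0.020) = min(1, 0.020) = 0.020
(~(Q → (R ∨ Q)) ∨ Q) ↔ ((1 ↔ (R ↔ R)) → R) = 1 − |0.004 − 0.020| = 1 − 0.016 = 0.984
((~(Q → (R ∨ Q)) ∨ Q) ↔ ((1 ↔ (R ↔ R)) → R)) ↔ R = 1 − |0.984 − 0.020| = 1 − 0.964 = 0.036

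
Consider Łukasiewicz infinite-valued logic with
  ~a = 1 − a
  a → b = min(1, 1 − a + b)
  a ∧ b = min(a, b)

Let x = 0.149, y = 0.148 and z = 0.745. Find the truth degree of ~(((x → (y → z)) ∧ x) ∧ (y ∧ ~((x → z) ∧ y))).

0.852

y → z = min(1, 1 − 0.148 + 0.745) = min(1, 1.597) = 1.000
x → (y → z) = min(1, 1 − 0.149 + 1.000) = min(1, 1.851) = 1.000
(x → (y → z)) ∧ x = min(1.000, 0.149) = 0.149
x → z = min(1, 1 − 0.149 + 0.745) = min(1, 1.596) = 1.000
(x → z) ∧ y = min(1.000, 0.148) = 0.148
~((x → z) ∧ y) = 1 − 0.148 = 0.852
y ∧ ~((x → z) ∧ y) = min(0.148, 0.852) = 0.148
((x → (y → z)) ∧ x) ∧ (y ∧ ~((x → z) ∧ y)) = min(0.149, 0.148) = 0.148
~(((x → (y → z)) ∧ x) ∧ (y ∧ ~((x → z) ∧ y))) = 1 − 0.148 = 0.852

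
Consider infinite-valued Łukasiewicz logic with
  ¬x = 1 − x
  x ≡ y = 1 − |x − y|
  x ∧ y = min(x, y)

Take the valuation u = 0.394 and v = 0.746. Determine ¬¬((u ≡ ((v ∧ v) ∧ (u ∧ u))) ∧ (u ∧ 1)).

v ∧ v = min(0.746, 0.746) = 0.746
u ∧ u = min(0.394, 0.394) = 0.394
(v ∧ v) ∧ (u ∧ u) = min(0.746, 0.394) = 0.394
u ≡ ((v ∧ v) ∧ (u ∧ u)) = 1 − |0.394 − 0.394| = 1 − 0.000 = 1.000
u ∧ 1 = min(0.394, 1.000) = 0.394
(u ≡ ((v ∧ v) ∧ (u ∧ u))) ∧ (u ∧ 1) = min(1.000, 0.394) = 0.394
¬((u ≡ ((v ∧ v) ∧ (u ∧ u))) ∧ (u ∧ 1)) = 1 − 0.394 = 0.606
¬¬((u ≡ ((v ∧ v) ∧ (u ∧ u))) ∧ (u ∧ 1)) = 1 − 0.606 = 0.394

0.394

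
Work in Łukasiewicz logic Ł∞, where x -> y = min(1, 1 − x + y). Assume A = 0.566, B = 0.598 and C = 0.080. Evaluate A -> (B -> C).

B -> C = min(1, 1 − 0.598 + 0.080) = min(1, 0.482) = 0.482
A -> (B -> C) = min(1, 1 − 0.566 + 0.482) = min(1, 0.916) = 0.916

0.916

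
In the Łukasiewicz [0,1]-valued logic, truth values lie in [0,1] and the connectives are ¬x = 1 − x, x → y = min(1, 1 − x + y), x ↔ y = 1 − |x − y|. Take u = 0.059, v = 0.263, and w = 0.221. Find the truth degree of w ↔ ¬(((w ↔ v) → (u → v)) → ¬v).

w ↔ v = 1 − |0.221 − 0.263| = 1 − 0.042 = 0.958
u → v = min(1, 1 − 0.059 + 0.263) = min(1, 1.204) = 1.000
(w ↔ v) → (u → v) = min(1, 1 − 0.958 + 1.000) = min(1, 1.042) = 1.000
¬v = 1 − 0.263 = 0.737
((w ↔ v) → (u → v)) → ¬v = min(1, 1 − 1.000 + 0.737) = min(1, 0.737) = 0.737
¬(((w ↔ v) → (u → v)) → ¬v) = 1 − 0.737 = 0.263
w ↔ ¬(((w ↔ v) → (u → v)) → ¬v) = 1 − |0.221 − 0.263| = 1 − 0.042 = 0.958

0.958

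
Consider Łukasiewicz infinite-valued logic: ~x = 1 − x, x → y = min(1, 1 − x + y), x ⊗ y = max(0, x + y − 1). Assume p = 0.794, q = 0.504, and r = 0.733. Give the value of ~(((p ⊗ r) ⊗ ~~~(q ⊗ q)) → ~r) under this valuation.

p ⊗ r = max(0, 0.794 + 0.733 − 1) = max(0, 0.527) = 0.527
q ⊗ q = max(0, 0.504 + 0.504 − 1) = max(0, 0.008) = 0.008
~(q ⊗ q) = 1 − 0.008 = 0.992
~~(q ⊗ q) = 1 − 0.992 = 0.008
~~~(q ⊗ q) = 1 − 0.008 = 0.992
(p ⊗ r) ⊗ ~~~(q ⊗ q) = max(0, 0.527 + 0.992 − 1) = max(0, 0.519) = 0.519
~r = 1 − 0.733 = 0.267
((p ⊗ r) ⊗ ~~~(q ⊗ q)) → ~r = min(1, 1 − 0.519 + 0.267) = min(1, 0.748) = 0.748
~(((p ⊗ r) ⊗ ~~~(q ⊗ q)) → ~r) = 1 − 0.748 = 0.252

0.252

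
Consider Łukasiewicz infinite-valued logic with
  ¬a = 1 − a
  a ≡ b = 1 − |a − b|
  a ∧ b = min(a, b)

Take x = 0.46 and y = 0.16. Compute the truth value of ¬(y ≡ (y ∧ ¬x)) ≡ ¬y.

¬x = 1 − 0.46 = 0.54
y ∧ ¬x = min(0.16, 0.54) = 0.16
y ≡ (y ∧ ¬x) = 1 − |0.16 − 0.16| = 1 − 0.00 = 1.00
¬(y ≡ (y ∧ ¬x)) = 1 − 1.00 = 0.00
¬y = 1 − 0.16 = 0.84
¬(y ≡ (y ∧ ¬x)) ≡ ¬y = 1 − |0.00 − 0.84| = 1 − 0.84 = 0.16

0.16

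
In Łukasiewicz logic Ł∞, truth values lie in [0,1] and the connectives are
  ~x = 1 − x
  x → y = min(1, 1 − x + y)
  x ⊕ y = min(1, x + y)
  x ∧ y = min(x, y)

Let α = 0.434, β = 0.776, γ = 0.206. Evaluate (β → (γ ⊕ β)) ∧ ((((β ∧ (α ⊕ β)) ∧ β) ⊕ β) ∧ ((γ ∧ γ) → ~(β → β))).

0.794

γ ⊕ β = min(1, 0.206 + 0.776) = min(1, 0.982) = 0.982
β → (γ ⊕ β) = min(1, 1 − 0.776 + 0.982) = min(1, 1.206) = 1.000
α ⊕ β = min(1, 0.434 + 0.776) = min(1, 1.210) = 1.000
β ∧ (α ⊕ β) = min(0.776, 1.000) = 0.776
(β ∧ (α ⊕ β)) ∧ β = min(0.776, 0.776) = 0.776
((β ∧ (α ⊕ β)) ∧ β) ⊕ β = min(1, 0.776 + 0.776) = min(1, 1.552) = 1.000
γ ∧ γ = min(0.206, 0.206) = 0.206
β → β = min(1, 1 − 0.776 + 0.776) = min(1, 1.000) = 1.000
~(β → β) = 1 − 1.000 = 0.000
(γ ∧ γ) → ~(β → β) = min(1, 1 − 0.206 + 0.000) = min(1, 0.794) = 0.794
(((β ∧ (α ⊕ β)) ∧ β) ⊕ β) ∧ ((γ ∧ γ) → ~(β → β)) = min(1.000, 0.794) = 0.794
(β → (γ ⊕ β)) ∧ ((((β ∧ (α ⊕ β)) ∧ β) ⊕ β) ∧ ((γ ∧ γ) → ~(β → β))) = min(1.000, 0.794) = 0.794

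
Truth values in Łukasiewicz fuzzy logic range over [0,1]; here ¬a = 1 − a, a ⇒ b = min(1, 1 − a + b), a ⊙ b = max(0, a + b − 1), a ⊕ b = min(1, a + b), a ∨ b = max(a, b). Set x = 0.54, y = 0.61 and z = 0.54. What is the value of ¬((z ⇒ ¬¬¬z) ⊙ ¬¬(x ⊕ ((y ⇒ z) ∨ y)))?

¬z = 1 − 0.54 = 0.46
¬¬z = 1 − 0.46 = 0.54
¬¬¬z = 1 − 0.54 = 0.46
z ⇒ ¬¬¬z = min(1, 1 − 0.54 + 0.46) = min(1, 0.92) = 0.92
y ⇒ z = min(1, 1 − 0.61 + 0.54) = min(1, 0.93) = 0.93
(y ⇒ z) ∨ y = max(0.93, 0.61) = 0.93
x ⊕ ((y ⇒ z) ∨ y) = min(1, 0.54 + 0.93) = min(1, 1.47) = 1.00
¬(x ⊕ ((y ⇒ z) ∨ y)) = 1 − 1.00 = 0.00
¬¬(x ⊕ ((y ⇒ z) ∨ y)) = 1 − 0.00 = 1.00
(z ⇒ ¬¬¬z) ⊙ ¬¬(x ⊕ ((y ⇒ z) ∨ y)) = max(0, 0.92 + 1.00 − 1) = max(0, 0.92) = 0.92
¬((z ⇒ ¬¬¬z) ⊙ ¬¬(x ⊕ ((y ⇒ z) ∨ y))) = 1 − 0.92 = 0.08

0.08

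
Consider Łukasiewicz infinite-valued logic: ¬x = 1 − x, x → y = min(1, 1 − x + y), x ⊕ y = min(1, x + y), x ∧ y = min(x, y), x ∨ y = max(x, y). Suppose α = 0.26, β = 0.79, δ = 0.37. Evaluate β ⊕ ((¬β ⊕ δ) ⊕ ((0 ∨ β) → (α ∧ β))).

1.00

¬β = 1 − 0.79 = 0.21
¬β ⊕ δ = min(1, 0.21 + 0.37) = min(1, 0.58) = 0.58
0 ∨ β = max(0.00, 0.79) = 0.79
α ∧ β = min(0.26, 0.79) = 0.26
(0 ∨ β) → (α ∧ β) = min(1, 1 − 0.79 + 0.26) = min(1, 0.47) = 0.47
(¬β ⊕ δ) ⊕ ((0 ∨ β) → (α ∧ β)) = min(1, 0.58 + 0.47) = min(1, 1.05) = 1.00
β ⊕ ((¬β ⊕ δ) ⊕ ((0 ∨ β) → (α ∧ β))) = min(1, 0.79 + 1.00) = min(1, 1.79) = 1.00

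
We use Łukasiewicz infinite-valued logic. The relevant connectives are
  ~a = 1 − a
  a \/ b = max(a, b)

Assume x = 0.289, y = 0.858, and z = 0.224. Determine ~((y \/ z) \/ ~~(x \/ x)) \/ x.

y \/ z = max(0.858, 0.224) = 0.858
x \/ x = max(0.289, 0.289) = 0.289
~(x \/ x) = 1 − 0.289 = 0.711
~~(x \/ x) = 1 − 0.711 = 0.289
(y \/ z) \/ ~~(x \/ x) = max(0.858, 0.289) = 0.858
~((y \/ z) \/ ~~(x \/ x)) = 1 − 0.858 = 0.142
~((y \/ z) \/ ~~(x \/ x)) \/ x = max(0.142, 0.289) = 0.289

0.289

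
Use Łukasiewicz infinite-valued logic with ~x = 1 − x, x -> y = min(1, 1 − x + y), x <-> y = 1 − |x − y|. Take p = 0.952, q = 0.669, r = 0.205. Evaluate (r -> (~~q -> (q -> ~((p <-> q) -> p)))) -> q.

0.669

~q = 1 − 0.669 = 0.331
~~q = 1 − 0.331 = 0.669
p <-> q = 1 − |0.952 − 0.669| = 1 − 0.283 = 0.717
(p <-> q) -> p = min(1, 1 − 0.717 + 0.952) = min(1, 1.235) = 1.000
~((p <-> q) -> p) = 1 − 1.000 = 0.000
q -> ~((p <-> q) -> p) = min(1, 1 − 0.669 + 0.000) = min(1, 0.331) = 0.331
~~q -> (q -> ~((p <-> q) -> p)) = min(1, 1 − 0.669 + 0.331) = min(1, 0.662) = 0.662
r -> (~~q -> (q -> ~((p <-> q) -> p))) = min(1, 1 − 0.205 + 0.662) = min(1, 1.457) = 1.000
(r -> (~~q -> (q -> ~((p <-> q) -> p)))) -> q = min(1, 1 − 1.000 + 0.669) = min(1, 0.669) = 0.669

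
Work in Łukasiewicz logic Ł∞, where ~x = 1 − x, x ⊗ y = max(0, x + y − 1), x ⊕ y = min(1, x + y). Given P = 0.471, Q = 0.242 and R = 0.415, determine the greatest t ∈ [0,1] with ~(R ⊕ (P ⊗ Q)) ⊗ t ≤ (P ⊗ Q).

0.415

P ⊗ Q = max(0, 0.471 + 0.242 − 1) = max(0, -0.287) = 0.000
R ⊕ (P ⊗ Q) = min(1, 0.415 + 0.000) = min(1, 0.415) = 0.415
~(R ⊕ (P ⊗ Q)) = 1 − 0.415 = 0.585
So the left factor is ~(R ⊕ (P ⊗ Q)) = 0.585.
So the right-hand bound is P ⊗ Q = 0.000.
The residuum of the Łukasiewicz t-norm gives the supremum: min(1, 1 − 0.585 + 0.000).
1 − 0.585 + 0.000 = 0.415, so t = min(1, 0.415) = 0.415.
Check: 0.585 ⊗ 0.415 = max(0, 0.000) = 0.000 ≤ 0.000.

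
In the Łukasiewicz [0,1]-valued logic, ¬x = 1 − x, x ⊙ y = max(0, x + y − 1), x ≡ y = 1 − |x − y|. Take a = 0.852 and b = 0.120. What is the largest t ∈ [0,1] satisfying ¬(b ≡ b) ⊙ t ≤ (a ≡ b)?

1.000

b ≡ b = 1 − |0.120 − 0.120| = 1 − 0.000 = 1.000
¬(b ≡ b) = 1 − 1.000 = 0.000
So the left factor is ¬(b ≡ b) = 0.000.
a ≡ b = 1 − |0.852 − 0.120| = 1 − 0.732 = 0.268
So the right-hand bound is a ≡ b = 0.268.
The residuum of the Łukasiewicz t-norm gives the supremum: min(1, 1 − 0.000 + 0.268).
1 − 0.000 + 0.268 = 1.268, so t = min(1, 1.268) = 1.000.
Check: 0.000 ⊙ 1.000 = max(0, 0.000) = 0.000 ≤ 0.268.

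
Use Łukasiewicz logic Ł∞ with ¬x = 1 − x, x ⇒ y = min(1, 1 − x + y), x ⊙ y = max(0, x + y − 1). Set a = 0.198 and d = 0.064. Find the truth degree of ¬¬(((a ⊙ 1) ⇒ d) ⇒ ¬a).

a ⊙ 1 = max(0, 0.198 + 1.000 − 1) = max(0, 0.198) = 0.198
(a ⊙ 1) ⇒ d = min(1, 1 − 0.198 + 0.064) = min(1, 0.866) = 0.866
¬a = 1 − 0.198 = 0.802
((a ⊙ 1) ⇒ d) ⇒ ¬a = min(1, 1 − 0.866 + 0.802) = min(1, 0.936) = 0.936
¬(((a ⊙ 1) ⇒ d) ⇒ ¬a) = 1 − 0.936 = 0.064
¬¬(((a ⊙ 1) ⇒ d) ⇒ ¬a) = 1 − 0.064 = 0.936

0.936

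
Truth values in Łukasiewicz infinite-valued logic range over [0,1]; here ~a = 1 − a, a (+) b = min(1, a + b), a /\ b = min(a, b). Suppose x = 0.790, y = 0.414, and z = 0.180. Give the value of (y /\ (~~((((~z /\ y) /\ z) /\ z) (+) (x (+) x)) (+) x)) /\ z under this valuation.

0.180

~z = 1 − 0.180 = 0.820
~z /\ y = min(0.820, 0.414) = 0.414
(~z /\ y) /\ z = min(0.414, 0.180) = 0.180
((~z /\ y) /\ z) /\ z = min(0.180, 0.180) = 0.180
x (+) x = min(1, 0.790 + 0.790) = min(1, 1.580) = 1.000
(((~z /\ y) /\ z) /\ z) (+) (x (+) x) = min(1, 0.180 + 1.000) = min(1, 1.180) = 1.000
~((((~z /\ y) /\ z) /\ z) (+) (x (+) x)) = 1 − 1.000 = 0.000
~~((((~z /\ y) /\ z) /\ z) (+) (x (+) x)) = 1 − 0.000 = 1.000
~~((((~z /\ y) /\ z) /\ z) (+) (x (+) x)) (+) x = min(1, 1.000 + 0.790) = min(1, 1.790) = 1.000
y /\ (~~((((~z /\ y) /\ z) /\ z) (+) (x (+) x)) (+) x) = min(0.414, 1.000) = 0.414
(y /\ (~~((((~z /\ y) /\ z) /\ z) (+) (x (+) x)) (+) x)) /\ z = min(0.414, 0.180) = 0.180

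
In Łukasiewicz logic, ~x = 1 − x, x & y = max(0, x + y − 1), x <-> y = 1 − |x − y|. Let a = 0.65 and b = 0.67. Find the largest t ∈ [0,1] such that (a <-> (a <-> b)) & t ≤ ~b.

a <-> b = 1 − |0.65 − 0.67| = 1 − 0.02 = 0.98
a <-> (a <-> b) = 1 − |0.65 − 0.98| = 1 − 0.33 = 0.67
So the left factor is a <-> (a <-> b) = 0.67.
~b = 1 − 0.67 = 0.33
So the right-hand bound is ~b = 0.33.
The residuum of the Łukasiewicz t-norm gives the supremum: min(1, 1 − 0.67 + 0.33).
1 − 0.67 + 0.33 = 0.66, so t = min(1, 0.66) = 0.66.
Check: 0.67 & 0.66 = max(0, 0.33) = 0.33 ≤ 0.33.

0.66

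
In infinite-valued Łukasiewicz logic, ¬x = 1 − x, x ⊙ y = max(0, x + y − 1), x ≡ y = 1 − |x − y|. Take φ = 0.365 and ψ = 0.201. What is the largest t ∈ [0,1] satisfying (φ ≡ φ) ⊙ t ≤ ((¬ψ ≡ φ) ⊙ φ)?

φ ≡ φ = 1 − |0.365 − 0.365| = 1 − 0.000 = 1.000
So the left factor is φ ≡ φ = 1.000.
¬ψ = 1 − 0.201 = 0.799
¬ψ ≡ φ = 1 − |0.799 − 0.365| = 1 − 0.434 = 0.566
(¬ψ ≡ φ) ⊙ φ = max(0, 0.566 + 0.365 − 1) = max(0, -0.069) = 0.000
So the right-hand bound is (¬ψ ≡ φ) ⊙ φ = 0.000.
The residuum of the Łukasiewicz t-norm gives the supremum: min(1, 1 − 1.000 + 0.000).
1 − 1.000 + 0.000 = 0.000, so t = min(1, 0.000) = 0.000.
Check: 1.000 ⊙ 0.000 = max(0, 0.000) = 0.000 ≤ 0.000.

0.000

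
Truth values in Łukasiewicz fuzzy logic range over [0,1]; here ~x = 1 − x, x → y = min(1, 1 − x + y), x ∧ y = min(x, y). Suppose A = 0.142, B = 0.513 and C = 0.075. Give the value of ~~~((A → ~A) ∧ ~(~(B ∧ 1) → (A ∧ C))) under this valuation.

~A = 1 − 0.142 = 0.858
A → ~A = min(1, 1 − 0.142 + 0.858) = min(1, 1.716) = 1.000
B ∧ 1 = min(0.513, 1.000) = 0.513
~(B ∧ 1) = 1 − 0.513 = 0.487
A ∧ C = min(0.142, 0.075) = 0.075
~(B ∧ 1) → (A ∧ C) = min(1, 1 − 0.487 + 0.075) = min(1, 0.588) = 0.588
~(~(B ∧ 1) → (A ∧ C)) = 1 − 0.588 = 0.412
(A → ~A) ∧ ~(~(B ∧ 1) → (A ∧ C)) = min(1.000, 0.412) = 0.412
~((A → ~A) ∧ ~(~(B ∧ 1) → (A ∧ C))) = 1 − 0.412 = 0.588
~~((A → ~A) ∧ ~(~(B ∧ 1) → (A ∧ C))) = 1 − 0.588 = 0.412
~~~((A → ~A) ∧ ~(~(B ∧ 1) → (A ∧ C))) = 1 − 0.412 = 0.588

0.588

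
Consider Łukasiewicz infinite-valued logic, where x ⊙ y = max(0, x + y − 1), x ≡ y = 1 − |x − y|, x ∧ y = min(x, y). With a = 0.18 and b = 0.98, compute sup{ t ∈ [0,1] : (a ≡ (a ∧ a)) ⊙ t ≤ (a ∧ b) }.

a ∧ a = min(0.18, 0.18) = 0.18
a ≡ (a ∧ a) = 1 − |0.18 − 0.18| = 1 − 0.00 = 1.00
So the left factor is a ≡ (a ∧ a) = 1.00.
a ∧ b = min(0.18, 0.98) = 0.18
So the right-hand bound is a ∧ b = 0.18.
The residuum of the Łukasiewicz t-norm gives the supremum: min(1, 1 − 1.00 + 0.18).
1 − 1.00 + 0.18 = 0.18, so t = min(1, 0.18) = 0.18.
Check: 1.00 ⊙ 0.18 = max(0, 0.18) = 0.18 ≤ 0.18.

0.18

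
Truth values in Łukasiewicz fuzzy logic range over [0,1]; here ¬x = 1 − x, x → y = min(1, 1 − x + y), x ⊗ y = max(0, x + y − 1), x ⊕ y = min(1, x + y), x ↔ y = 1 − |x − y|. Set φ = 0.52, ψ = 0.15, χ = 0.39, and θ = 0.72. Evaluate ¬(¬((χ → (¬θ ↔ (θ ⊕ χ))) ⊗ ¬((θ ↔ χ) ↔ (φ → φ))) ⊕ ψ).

¬θ = 1 − 0.72 = 0.28
θ ⊕ χ = min(1, 0.72 + 0.39) = min(1, 1.11) = 1.00
¬θ ↔ (θ ⊕ χ) = 1 − |0.28 − 1.00| = 1 − 0.72 = 0.28
χ → (¬θ ↔ (θ ⊕ χ)) = min(1, 1 − 0.39 + 0.28) = min(1, 0.89) = 0.89
θ ↔ χ = 1 − |0.72 − 0.39| = 1 − 0.33 = 0.67
φ → φ = min(1, 1 − 0.52 + 0.52) = min(1, 1.00) = 1.00
(θ ↔ χ) ↔ (φ → φ) = 1 − |0.67 − 1.00| = 1 − 0.33 = 0.67
¬((θ ↔ χ) ↔ (φ → φ)) = 1 − 0.67 = 0.33
(χ → (¬θ ↔ (θ ⊕ χ))) ⊗ ¬((θ ↔ χ) ↔ (φ → φ)) = max(0, 0.89 + 0.33 − 1) = max(0, 0.22) = 0.22
¬((χ → (¬θ ↔ (θ ⊕ χ))) ⊗ ¬((θ ↔ χ) ↔ (φ → φ))) = 1 − 0.22 = 0.78
¬((χ → (¬θ ↔ (θ ⊕ χ))) ⊗ ¬((θ ↔ χ) ↔ (φ → φ))) ⊕ ψ = min(1, 0.78 + 0.15) = min(1, 0.93) = 0.93
¬(¬((χ → (¬θ ↔ (θ ⊕ χ))) ⊗ ¬((θ ↔ χ) ↔ (φ → φ))) ⊕ ψ) = 1 − 0.93 = 0.07

0.07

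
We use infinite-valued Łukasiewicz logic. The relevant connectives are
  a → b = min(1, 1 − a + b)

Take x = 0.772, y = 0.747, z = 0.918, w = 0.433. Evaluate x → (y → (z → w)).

z → w = min(1, 1 − 0.918 + 0.433) = min(1, 0.515) = 0.515
y → (z → w) = min(1, 1 − 0.747 + 0.515) = min(1, 0.768) = 0.768
x → (y → (z → w)) = min(1, 1 − 0.772 + 0.768) = min(1, 0.996) = 0.996

0.996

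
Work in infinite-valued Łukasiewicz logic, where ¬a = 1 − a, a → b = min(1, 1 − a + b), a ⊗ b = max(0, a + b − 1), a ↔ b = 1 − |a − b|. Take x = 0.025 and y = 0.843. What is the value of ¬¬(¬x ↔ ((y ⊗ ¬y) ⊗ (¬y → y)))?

¬x = 1 − 0.025 = 0.975
¬y = 1 − 0.843 = 0.157
y ⊗ ¬y = max(0, 0.843 + 0.157 − 1) = max(0, 0.000) = 0.000
¬y → y = min(1, 1 − 0.157 + 0.843) = min(1, 1.686) = 1.000
(y ⊗ ¬y) ⊗ (¬y → y) = max(0, 0.000 + 1.000 − 1) = max(0, 0.000) = 0.000
¬x ↔ ((y ⊗ ¬y) ⊗ (¬y → y)) = 1 − |0.975 − 0.000| = 1 − 0.975 = 0.025
¬(¬x ↔ ((y ⊗ ¬y) ⊗ (¬y → y))) = 1 − 0.025 = 0.975
¬¬(¬x ↔ ((y ⊗ ¬y) ⊗ (¬y → y))) = 1 − 0.975 = 0.025

0.025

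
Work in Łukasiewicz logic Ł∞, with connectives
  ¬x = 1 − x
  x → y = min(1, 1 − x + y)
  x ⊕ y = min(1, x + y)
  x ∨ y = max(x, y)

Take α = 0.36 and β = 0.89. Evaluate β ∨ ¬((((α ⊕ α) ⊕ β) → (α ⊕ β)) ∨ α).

α ⊕ α = min(1, 0.36 + 0.36) = min(1, 0.72) = 0.72
(α ⊕ α) ⊕ β = min(1, 0.72 + 0.89) = min(1, 1.61) = 1.00
α ⊕ β = min(1, 0.36 + 0.89) = min(1, 1.25) = 1.00
((α ⊕ α) ⊕ β) → (α ⊕ β) = min(1, 1 − 1.00 + 1.00) = min(1, 1.00) = 1.00
(((α ⊕ α) ⊕ β) → (α ⊕ β)) ∨ α = max(1.00, 0.36) = 1.00
¬((((α ⊕ α) ⊕ β) → (α ⊕ β)) ∨ α) = 1 − 1.00 = 0.00
β ∨ ¬((((α ⊕ α) ⊕ β) → (α ⊕ β)) ∨ α) = max(0.89, 0.00) = 0.89

0.89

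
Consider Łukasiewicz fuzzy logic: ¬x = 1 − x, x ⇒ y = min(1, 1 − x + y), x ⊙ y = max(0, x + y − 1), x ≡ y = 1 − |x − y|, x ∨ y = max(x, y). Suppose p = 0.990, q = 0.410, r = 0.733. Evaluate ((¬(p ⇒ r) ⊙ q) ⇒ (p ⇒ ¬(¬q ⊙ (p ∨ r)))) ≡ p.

0.990

p ⇒ r = min(1, 1 − 0.990 + 0.733) = min(1, 0.743) = 0.743
¬(p ⇒ r) = 1 − 0.743 = 0.257
¬(p ⇒ r) ⊙ q = max(0, 0.257 + 0.410 − 1) = max(0, -0.333) = 0.000
¬q = 1 − 0.410 = 0.590
p ∨ r = max(0.990, 0.733) = 0.990
¬q ⊙ (p ∨ r) = max(0, 0.590 + 0.990 − 1) = max(0, 0.580) = 0.580
¬(¬q ⊙ (p ∨ r)) = 1 − 0.580 = 0.420
p ⇒ ¬(¬q ⊙ (p ∨ r)) = min(1, 1 − 0.990 + 0.420) = min(1, 0.430) = 0.430
(¬(p ⇒ r) ⊙ q) ⇒ (p ⇒ ¬(¬q ⊙ (p ∨ r))) = min(1, 1 − 0.000 + 0.430) = min(1, 1.430) = 1.000
((¬(p ⇒ r) ⊙ q) ⇒ (p ⇒ ¬(¬q ⊙ (p ∨ r)))) ≡ p = 1 − |1.000 − 0.990| = 1 − 0.010 = 0.990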